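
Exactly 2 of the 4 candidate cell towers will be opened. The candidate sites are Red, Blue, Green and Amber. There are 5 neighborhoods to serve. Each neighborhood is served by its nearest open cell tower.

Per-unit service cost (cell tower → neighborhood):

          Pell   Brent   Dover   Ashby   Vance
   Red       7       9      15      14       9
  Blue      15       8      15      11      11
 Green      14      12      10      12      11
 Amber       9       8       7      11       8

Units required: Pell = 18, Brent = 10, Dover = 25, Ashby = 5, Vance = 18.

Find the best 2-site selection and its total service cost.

Choose Red and Amber; total service cost 580.

With exactly 2 open, each neighborhood uses its cheapest among the chosen.
{Red, Amber}: Pell→Red 7·18=126, Brent→Amber 8·10=80, Dover→Amber 7·25=175, Ashby→Amber 11·5=55, Vance→Amber 8·18=144. Service cost 580.
{Blue, Amber}: service cost 616
{Green, Amber}: service cost 616
Among all 6 size-2 choices, {Red, Amber} is lowest.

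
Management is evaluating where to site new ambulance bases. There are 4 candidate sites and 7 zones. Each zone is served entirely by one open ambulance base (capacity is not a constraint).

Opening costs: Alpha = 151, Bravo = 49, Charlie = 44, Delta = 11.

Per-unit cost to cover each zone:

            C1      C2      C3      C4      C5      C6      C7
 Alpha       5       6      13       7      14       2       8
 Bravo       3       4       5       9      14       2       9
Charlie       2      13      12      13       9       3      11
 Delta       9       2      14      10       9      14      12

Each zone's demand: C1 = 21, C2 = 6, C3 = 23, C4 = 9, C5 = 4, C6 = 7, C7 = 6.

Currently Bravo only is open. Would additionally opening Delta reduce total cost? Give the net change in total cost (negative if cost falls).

Yes — net change −21 (cost falls by 21).

Current service cost with {Bravo}: 407.
Adding Delta: each zone re-picks its cheapest; new service cost 375, saving 32.
Extra fixed cost: 11. Net change = 11 − 32 = -21.
(Totals: 456 → 435.)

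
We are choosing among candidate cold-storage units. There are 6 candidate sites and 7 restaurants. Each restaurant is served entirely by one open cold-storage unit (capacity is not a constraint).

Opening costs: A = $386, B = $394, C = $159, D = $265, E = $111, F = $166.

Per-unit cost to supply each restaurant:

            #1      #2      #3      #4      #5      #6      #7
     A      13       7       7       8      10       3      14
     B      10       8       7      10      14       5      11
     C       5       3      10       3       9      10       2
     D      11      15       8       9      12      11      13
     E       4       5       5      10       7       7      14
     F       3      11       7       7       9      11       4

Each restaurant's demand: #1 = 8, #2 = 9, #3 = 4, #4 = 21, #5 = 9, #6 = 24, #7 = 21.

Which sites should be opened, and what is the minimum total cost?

For any fixed open set, each restaurant goes to its cheapest open site; total = fixed + service.
{C, E}: #1→E 4·8=32, #2→C 3·9=27, #3→E 5·4=20, #4→C 3·21=63, #5→E 7·9=63, #6→E 7·24=168, #7→C 2·21=42. Service 415; fixed 270; total 685.
{C}: service 533 + fixed 159 = 692
{E, F}: #1→F 3·8=24, #2→E 5·9=45, #3→E 5·4=20, #4→F 7·21=147, #5→E 7·9=63, #6→E 7·24=168, #7→F 4·21=84. Service 551; fixed 277; total 828.
{A, B, C, D, E, F}: #1→F 3·8=24, #2→C 3·9=27, #3→E 5·4=20, #4→C 3·21=63, #5→E 7·9=63, #6→A 3·24=72, #7→C 2·21=42. Service 311; fixed 1481; total 1792.
No other subset beats 685.

Open C and E; minimum total cost 685.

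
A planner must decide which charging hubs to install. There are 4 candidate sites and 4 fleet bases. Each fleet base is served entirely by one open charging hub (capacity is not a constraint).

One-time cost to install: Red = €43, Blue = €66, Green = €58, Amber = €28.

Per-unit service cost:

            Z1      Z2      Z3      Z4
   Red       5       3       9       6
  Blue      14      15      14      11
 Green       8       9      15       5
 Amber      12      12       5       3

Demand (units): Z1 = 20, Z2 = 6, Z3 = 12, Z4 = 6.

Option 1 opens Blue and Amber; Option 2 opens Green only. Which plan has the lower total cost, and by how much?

Option 2 is cheaper by 2.

Option 1: {Blue, Amber}: Z1→Amber 12·20=240, Z2→Amber 12·6=72, Z3→Amber 5·12=60, Z4→Amber 3·6=18. Service 390; fixed 94; total 484.
Option 2: {Green}: Z1→Green 8·20=160, Z2→Green 9·6=54, Z3→Green 15·12=180, Z4→Green 5·6=30. Service 424; fixed 58; total 482.
Difference: |484 − 482| = 2.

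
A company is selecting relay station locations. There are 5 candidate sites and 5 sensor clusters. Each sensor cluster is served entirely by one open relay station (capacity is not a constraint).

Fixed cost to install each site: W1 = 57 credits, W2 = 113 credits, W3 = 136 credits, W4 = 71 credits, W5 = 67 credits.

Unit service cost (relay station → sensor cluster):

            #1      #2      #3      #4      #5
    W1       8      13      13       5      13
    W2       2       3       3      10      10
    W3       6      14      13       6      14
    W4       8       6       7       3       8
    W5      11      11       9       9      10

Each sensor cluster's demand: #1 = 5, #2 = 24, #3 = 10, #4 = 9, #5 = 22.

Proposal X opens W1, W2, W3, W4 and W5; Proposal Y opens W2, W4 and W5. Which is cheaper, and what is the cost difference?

Proposal Y is cheaper by 193.

Proposal X: {W1, W2, W3, W4, W5}: #1→W2 2·5=10, #2→W2 3·24=72, #3→W2 3·10=30, #4→W4 3·9=27, #5→W4 8·22=176. Service 315; fixed 444; total 759.
Proposal Y: {W2, W4, W5}: #1→W2 2·5=10, #2→W2 3·24=72, #3→W2 3·10=30, #4→W4 3·9=27, #5→W4 8·22=176. Service 315; fixed 251; total 566.
Difference: |759 − 566| = 193.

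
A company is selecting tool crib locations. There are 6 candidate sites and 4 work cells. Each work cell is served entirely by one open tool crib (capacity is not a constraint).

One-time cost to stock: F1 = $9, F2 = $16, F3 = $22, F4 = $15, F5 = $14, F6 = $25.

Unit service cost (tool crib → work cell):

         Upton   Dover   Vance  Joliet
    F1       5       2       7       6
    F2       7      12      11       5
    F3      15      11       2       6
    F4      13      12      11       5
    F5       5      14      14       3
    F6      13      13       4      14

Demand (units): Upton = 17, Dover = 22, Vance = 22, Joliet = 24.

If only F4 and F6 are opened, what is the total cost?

Total cost: 733

Each work cell is assigned to its cheapest site among the open ones.
{F4, F6}: Upton→F4 13·17=221, Dover→F4 12·22=264, Vance→F6 4·22=88, Joliet→F4 5·24=120. Service 693; fixed 40; total 733.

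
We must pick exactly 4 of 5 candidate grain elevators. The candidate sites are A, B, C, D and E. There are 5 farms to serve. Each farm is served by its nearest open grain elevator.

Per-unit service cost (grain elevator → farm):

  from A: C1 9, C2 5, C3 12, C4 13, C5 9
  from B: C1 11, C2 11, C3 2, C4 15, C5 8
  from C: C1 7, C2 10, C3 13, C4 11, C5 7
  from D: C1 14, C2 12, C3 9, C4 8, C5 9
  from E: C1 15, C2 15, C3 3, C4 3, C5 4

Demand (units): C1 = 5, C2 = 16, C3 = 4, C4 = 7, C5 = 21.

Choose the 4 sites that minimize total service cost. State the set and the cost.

Choose A, B, C and E; total service cost 228.

With exactly 4 open, each farm uses its cheapest among the chosen.
{A, B, C, E}: C1→C 7·5=35, C2→A 5·16=80, C3→B 2·4=8, C4→E 3·7=21, C5→E 4·21=84. Service cost 228.
{A, C, D, E}: service cost 232
{A, B, D, E}: service cost 238
Among all 5 size-4 choices, {A, B, C, E} is lowest.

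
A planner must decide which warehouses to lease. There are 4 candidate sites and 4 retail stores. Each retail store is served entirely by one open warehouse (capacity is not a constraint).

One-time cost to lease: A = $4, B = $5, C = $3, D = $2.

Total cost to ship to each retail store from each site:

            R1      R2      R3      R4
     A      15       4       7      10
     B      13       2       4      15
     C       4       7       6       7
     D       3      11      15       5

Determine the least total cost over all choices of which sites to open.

Minimum total cost: 21

For any fixed open set, each retail store goes to its cheapest open site; total = fixed + service.
{B, D}: R1→D 3, R2→B 2, R3→B 4, R4→D 5. Service 14; fixed 7; total 21.
{B, C, D}: service 14 + fixed 10 = 24
{A, B, D}: service 14 + fixed 11 = 25
{A, B, C, D}: service 14 + fixed 14 = 28
No other subset beats 21.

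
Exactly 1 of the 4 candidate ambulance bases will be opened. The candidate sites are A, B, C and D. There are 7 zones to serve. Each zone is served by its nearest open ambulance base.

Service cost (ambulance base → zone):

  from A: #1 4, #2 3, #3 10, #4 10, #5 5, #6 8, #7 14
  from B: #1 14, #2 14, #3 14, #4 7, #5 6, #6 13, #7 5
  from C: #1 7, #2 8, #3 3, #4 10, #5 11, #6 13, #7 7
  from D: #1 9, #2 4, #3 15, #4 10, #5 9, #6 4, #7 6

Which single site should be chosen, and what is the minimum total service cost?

Choose A only; total service cost 54.

With exactly 1 open, each zone uses its cheapest among the chosen.
{A}: #1→A 4, #2→A 3, #3→A 10, #4→A 10, #5→A 5, #6→A 8, #7→A 14. Service cost 54.
{D}: service cost 57
{C}: service cost 59
Among all 4 size-1 choices, {A} is lowest.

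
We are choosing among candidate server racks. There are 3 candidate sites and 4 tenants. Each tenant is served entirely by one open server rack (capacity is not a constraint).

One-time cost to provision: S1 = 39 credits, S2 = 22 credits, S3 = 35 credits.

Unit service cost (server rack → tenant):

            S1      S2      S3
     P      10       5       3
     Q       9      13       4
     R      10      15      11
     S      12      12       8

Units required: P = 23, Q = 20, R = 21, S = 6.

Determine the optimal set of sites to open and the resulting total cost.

For any fixed open set, each tenant goes to its cheapest open site; total = fixed + service.
{S3}: P→S3 3·23=69, Q→S3 4·20=80, R→S3 11·21=231, S→S3 8·6=48. Service 428; fixed 35; total 463.
{S1, S3}: service 407 + fixed 74 = 481
{S2, S3}: service 428 + fixed 57 = 485
{S1, S2, S3}: P→S3 3·23=69, Q→S3 4·20=80, R→S1 10·21=210, S→S3 8·6=48. Service 407; fixed 96; total 503.
No other subset beats 463.

Open S3 only; minimum total cost 463.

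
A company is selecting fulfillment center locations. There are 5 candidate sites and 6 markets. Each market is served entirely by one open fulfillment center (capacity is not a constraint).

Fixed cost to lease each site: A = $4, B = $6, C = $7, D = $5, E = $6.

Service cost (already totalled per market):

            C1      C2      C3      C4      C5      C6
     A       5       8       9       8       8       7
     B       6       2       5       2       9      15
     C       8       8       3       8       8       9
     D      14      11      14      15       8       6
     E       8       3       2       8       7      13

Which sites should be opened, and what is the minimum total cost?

Open A and B; minimum total cost 39.

For any fixed open set, each market goes to its cheapest open site; total = fixed + service.
{A, B}: C1→A 5, C2→B 2, C3→B 5, C4→B 2, C5→A 8, C6→A 7. Service 29; fixed 10; total 39.
{B, D}: C1→B 6, C2→B 2, C3→B 5, C4→B 2, C5→D 8, C6→D 6. Service 29; fixed 11; total 40.
{A, B, E}: C1→A 5, C2→B 2, C3→E 2, C4→B 2, C5→E 7, C6→A 7. Service 25; fixed 16; total 41.
{A, B, C, D, E}: service 24 + fixed 28 = 52
No other subset beats 39.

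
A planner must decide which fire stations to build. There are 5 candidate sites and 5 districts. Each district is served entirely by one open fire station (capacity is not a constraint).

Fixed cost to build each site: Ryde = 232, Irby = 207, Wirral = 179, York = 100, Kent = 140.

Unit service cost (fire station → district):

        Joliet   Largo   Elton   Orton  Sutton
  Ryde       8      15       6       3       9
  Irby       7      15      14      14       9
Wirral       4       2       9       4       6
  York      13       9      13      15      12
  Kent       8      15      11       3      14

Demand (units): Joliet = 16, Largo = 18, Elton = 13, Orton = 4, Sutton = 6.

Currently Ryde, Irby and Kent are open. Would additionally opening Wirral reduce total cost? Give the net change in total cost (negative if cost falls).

Current service cost with {Ryde, Irby, Kent}: 526.
Adding Wirral: each district re-picks its cheapest; new service cost 226, saving 300.
Extra fixed cost: 179. Net change = 179 − 300 = -121.
(Totals: 1105 → 984.)

Yes — net change −121 (cost falls by 121).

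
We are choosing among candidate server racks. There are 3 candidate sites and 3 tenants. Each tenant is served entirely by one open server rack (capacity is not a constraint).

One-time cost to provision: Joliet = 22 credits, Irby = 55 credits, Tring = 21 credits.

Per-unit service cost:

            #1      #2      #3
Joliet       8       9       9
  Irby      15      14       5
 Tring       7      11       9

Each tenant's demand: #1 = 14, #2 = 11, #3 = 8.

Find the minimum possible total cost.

For any fixed open set, each tenant goes to its cheapest open site; total = fixed + service.
{Joliet}: #1→Joliet 8·14=112, #2→Joliet 9·11=99, #3→Joliet 9·8=72. Service 283; fixed 22; total 305.
{Joliet, Tring}: #1→Tring 7·14=98, #2→Joliet 9·11=99, #3→Joliet 9·8=72. Service 269; fixed 43; total 312.
{Tring}: service 291 + fixed 21 = 312
{Joliet, Irby, Tring}: service 237 + fixed 98 = 335
(All 7 nonempty subsets were checked; Joliet only is lowest.)

Minimum total cost: 305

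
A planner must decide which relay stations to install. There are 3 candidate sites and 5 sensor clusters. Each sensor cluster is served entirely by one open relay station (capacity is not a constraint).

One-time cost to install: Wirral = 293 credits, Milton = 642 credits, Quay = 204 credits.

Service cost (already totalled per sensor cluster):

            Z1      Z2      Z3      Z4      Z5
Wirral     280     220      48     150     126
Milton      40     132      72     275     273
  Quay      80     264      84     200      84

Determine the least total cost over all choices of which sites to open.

Minimum total cost: 916

For any fixed open set, each sensor cluster goes to its cheapest open site; total = fixed + service.
{Quay}: Z1→Quay 80, Z2→Quay 264, Z3→Quay 84, Z4→Quay 200, Z5→Quay 84. Service 712; fixed 204; total 916.
{Wirral, Quay}: Z1→Quay 80, Z2→Wirral 220, Z3→Wirral 48, Z4→Wirral 150, Z5→Quay 84. Service 582; fixed 497; total 1079.
{Wirral}: Z1→Wirral 280, Z2→Wirral 220, Z3→Wirral 48, Z4→Wirral 150, Z5→Wirral 126. Service 824; fixed 293; total 1117.
{Wirral, Milton, Quay}: Z1→Milton 40, Z2→Milton 132, Z3→Wirral 48, Z4→Wirral 150, Z5→Quay 84. Service 454; fixed 1139; total 1593.
No other subset beats 916.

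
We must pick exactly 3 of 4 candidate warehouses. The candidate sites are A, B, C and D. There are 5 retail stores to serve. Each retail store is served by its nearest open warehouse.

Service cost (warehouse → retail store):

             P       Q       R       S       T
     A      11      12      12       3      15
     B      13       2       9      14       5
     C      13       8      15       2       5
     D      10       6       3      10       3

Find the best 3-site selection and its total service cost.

With exactly 3 open, each retail store uses its cheapest among the chosen.
{B, C, D}: P→D 10, Q→B 2, R→D 3, S→C 2, T→D 3. Service cost 20.
{A, B, D}: service cost 21
{A, C, D}: service cost 24
Among all 4 size-3 choices, {B, C, D} is lowest.

Choose B, C and D; total service cost 20.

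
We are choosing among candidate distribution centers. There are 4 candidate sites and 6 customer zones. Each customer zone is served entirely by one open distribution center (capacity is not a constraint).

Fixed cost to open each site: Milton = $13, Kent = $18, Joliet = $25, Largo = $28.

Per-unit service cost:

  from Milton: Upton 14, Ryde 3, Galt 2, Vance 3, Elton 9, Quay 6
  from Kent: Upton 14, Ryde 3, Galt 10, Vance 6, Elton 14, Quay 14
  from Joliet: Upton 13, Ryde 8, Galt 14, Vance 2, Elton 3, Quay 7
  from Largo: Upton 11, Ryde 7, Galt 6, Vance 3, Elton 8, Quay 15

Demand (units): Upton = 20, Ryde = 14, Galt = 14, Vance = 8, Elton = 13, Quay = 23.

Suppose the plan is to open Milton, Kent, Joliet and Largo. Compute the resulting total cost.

Total cost: 567

Each customer zone is assigned to its cheapest site among the open ones.
{Milton, Kent, Joliet, Largo}: Upton→Largo 11·20=220, Ryde→Milton 3·14=42, Galt→Milton 2·14=28, Vance→Joliet 2·8=16, Elton→Joliet 3·13=39, Quay→Milton 6·23=138. Service 483; fixed 84; total 567.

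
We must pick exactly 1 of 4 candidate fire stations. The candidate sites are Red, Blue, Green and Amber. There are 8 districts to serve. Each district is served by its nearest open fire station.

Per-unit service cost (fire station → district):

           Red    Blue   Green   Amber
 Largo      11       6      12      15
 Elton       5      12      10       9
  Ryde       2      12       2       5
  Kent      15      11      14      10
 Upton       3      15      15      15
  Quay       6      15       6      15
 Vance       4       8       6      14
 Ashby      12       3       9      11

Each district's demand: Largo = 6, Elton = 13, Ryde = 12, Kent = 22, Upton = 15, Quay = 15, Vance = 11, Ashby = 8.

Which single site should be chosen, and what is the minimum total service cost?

Choose Red only; total service cost 760.

With exactly 1 open, each district uses its cheapest among the chosen.
{Red}: Largo→Red 11·6=66, Elton→Red 5·13=65, Ryde→Red 2·12=24, Kent→Red 15·22=330, Upton→Red 3·15=45, Quay→Red 6·15=90, Vance→Red 4·11=44, Ashby→Red 12·8=96. Service cost 760.
{Green}: service cost 987
{Blue}: service cost 1140
Among all 4 size-1 choices, {Red} is lowest.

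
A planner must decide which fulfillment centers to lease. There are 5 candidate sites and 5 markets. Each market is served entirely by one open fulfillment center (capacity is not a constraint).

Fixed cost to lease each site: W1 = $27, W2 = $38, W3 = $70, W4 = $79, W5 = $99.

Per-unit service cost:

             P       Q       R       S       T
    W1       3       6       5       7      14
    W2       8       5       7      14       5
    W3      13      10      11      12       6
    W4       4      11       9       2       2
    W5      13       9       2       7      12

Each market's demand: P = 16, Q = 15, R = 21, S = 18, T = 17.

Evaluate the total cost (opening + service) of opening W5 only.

Each market is assigned to its cheapest site among the open ones.
{W5}: P→W5 13·16=208, Q→W5 9·15=135, R→W5 2·21=42, S→W5 7·18=126, T→W5 12·17=204. Service 715; fixed 99; total 814.

Total cost: 814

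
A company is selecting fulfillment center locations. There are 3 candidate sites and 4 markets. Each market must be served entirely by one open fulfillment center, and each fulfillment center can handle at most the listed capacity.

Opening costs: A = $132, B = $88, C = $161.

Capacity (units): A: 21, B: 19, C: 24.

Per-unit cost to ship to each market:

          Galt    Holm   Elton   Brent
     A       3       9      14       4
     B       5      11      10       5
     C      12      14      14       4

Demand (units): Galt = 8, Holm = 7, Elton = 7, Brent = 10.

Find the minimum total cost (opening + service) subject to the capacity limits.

Minimum total cost: 427

Open {A, B}: Galt→A 3·8=24, Holm→A 9·7=63, Elton→B 10·7=70, Brent→B 5·10=50.
Loads: A carries 15/21, B carries 17/19. Service 207; fixed 220; total 427.
Next best feasible plan costs 431.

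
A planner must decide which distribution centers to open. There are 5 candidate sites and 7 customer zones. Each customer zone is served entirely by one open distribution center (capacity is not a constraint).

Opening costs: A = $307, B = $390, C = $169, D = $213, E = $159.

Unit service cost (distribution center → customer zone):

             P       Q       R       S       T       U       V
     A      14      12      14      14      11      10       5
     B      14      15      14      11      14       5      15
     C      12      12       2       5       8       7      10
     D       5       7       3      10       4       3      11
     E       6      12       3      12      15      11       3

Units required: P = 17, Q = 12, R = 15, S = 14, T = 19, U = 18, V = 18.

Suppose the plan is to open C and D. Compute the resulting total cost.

Each customer zone is assigned to its cheapest site among the open ones.
{C, D}: P→D 5·17=85, Q→D 7·12=84, R→C 2·15=30, S→C 5·14=70, T→D 4·19=76, U→D 3·18=54, V→C 10·18=180. Service 579; fixed 382; total 961.

Total cost: 961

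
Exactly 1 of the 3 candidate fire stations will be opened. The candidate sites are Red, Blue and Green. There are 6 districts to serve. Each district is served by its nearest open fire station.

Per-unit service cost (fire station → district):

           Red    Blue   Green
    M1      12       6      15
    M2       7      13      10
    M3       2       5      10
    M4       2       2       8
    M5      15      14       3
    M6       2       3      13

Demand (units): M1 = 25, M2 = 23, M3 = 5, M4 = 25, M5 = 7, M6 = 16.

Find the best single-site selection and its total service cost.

With exactly 1 open, each district uses its cheapest among the chosen.
{Red}: M1→Red 12·25=300, M2→Red 7·23=161, M3→Red 2·5=10, M4→Red 2·25=50, M5→Red 15·7=105, M6→Red 2·16=32. Service cost 658.
{Blue}: service cost 670
{Green}: service cost 1084
Among all 3 size-1 choices, {Red} is lowest.

Choose Red only; total service cost 658.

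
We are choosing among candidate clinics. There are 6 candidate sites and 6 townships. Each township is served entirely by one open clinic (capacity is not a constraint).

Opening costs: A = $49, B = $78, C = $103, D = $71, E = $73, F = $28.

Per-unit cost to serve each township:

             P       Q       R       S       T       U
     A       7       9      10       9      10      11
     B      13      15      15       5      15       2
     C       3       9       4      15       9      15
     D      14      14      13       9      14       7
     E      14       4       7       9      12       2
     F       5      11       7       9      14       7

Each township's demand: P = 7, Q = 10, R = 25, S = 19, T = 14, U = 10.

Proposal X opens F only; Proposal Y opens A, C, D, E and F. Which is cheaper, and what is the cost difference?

Proposal X is cheaper by 17.

Proposal X: {F}: P→F 5·7=35, Q→F 11·10=110, R→F 7·25=175, S→F 9·19=171, T→F 14·14=196, U→F 7·10=70. Service 757; fixed 28; total 785.
Proposal Y: {A, C, D, E, F}: P→C 3·7=21, Q→E 4·10=40, R→C 4·25=100, S→A 9·19=171, T→C 9·14=126, U→E 2·10=20. Service 478; fixed 324; total 802.
Difference: |785 − 802| = 17.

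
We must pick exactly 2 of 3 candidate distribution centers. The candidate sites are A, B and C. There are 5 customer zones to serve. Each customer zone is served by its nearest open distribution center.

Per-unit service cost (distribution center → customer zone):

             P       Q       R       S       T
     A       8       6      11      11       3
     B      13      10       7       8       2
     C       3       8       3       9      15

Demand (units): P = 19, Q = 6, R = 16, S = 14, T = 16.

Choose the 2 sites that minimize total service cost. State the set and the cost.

Choose B and C; total service cost 297.

With exactly 2 open, each customer zone uses its cheapest among the chosen.
{B, C}: P→C 3·19=57, Q→C 8·6=48, R→C 3·16=48, S→B 8·14=112, T→B 2·16=32. Service cost 297.
{A, C}: service cost 315
{A, B}: service cost 444
Among all 3 size-2 choices, {B, C} is lowest.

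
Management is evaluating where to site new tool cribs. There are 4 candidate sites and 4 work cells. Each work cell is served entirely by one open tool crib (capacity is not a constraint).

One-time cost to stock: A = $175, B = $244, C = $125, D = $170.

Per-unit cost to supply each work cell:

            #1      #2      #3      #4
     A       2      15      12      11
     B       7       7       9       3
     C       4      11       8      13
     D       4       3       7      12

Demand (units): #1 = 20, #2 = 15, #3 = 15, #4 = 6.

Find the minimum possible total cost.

For any fixed open set, each work cell goes to its cheapest open site; total = fixed + service.
{D}: #1→D 4·20=80, #2→D 3·15=45, #3→D 7·15=105, #4→D 12·6=72. Service 302; fixed 170; total 472.
{C}: #1→C 4·20=80, #2→C 11·15=165, #3→C 8·15=120, #4→C 13·6=78. Service 443; fixed 125; total 568.
{C, D}: service 302 + fixed 295 = 597
{A, B, C, D}: #1→A 2·20=40, #2→D 3·15=45, #3→D 7·15=105, #4→B 3·6=18. Service 208; fixed 714; total 922.
No other subset beats 472.

Minimum total cost: 472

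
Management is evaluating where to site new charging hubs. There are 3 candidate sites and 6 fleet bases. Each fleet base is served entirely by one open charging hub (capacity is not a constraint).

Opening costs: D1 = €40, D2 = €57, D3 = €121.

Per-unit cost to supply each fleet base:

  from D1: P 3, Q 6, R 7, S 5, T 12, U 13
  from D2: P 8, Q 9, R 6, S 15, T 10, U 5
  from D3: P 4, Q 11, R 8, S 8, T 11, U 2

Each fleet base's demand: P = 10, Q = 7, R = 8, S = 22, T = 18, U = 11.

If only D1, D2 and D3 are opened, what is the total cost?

Each fleet base is assigned to its cheapest site among the open ones.
{D1, D2, D3}: P→D1 3·10=30, Q→D1 6·7=42, R→D2 6·8=48, S→D1 5·22=110, T→D2 10·18=180, U→D3 2·11=22. Service 432; fixed 218; total 650.

Total cost: 650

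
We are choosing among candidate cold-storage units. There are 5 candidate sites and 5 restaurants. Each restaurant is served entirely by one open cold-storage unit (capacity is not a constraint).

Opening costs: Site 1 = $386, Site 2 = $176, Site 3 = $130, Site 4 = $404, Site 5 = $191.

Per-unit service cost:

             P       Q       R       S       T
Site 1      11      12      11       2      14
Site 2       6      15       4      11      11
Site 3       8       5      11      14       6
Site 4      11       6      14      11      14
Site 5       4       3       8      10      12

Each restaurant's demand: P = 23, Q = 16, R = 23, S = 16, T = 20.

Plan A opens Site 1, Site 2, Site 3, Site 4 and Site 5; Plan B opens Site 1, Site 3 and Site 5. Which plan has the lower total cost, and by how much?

Plan B is cheaper by 488.

Plan A: {Site 1, Site 2, Site 3, Site 4, Site 5}: P→Site 5 4·23=92, Q→Site 5 3·16=48, R→Site 2 4·23=92, S→Site 1 2·16=32, T→Site 3 6·20=120. Service 384; fixed 1287; total 1671.
Plan B: {Site 1, Site 3, Site 5}: P→Site 5 4·23=92, Q→Site 5 3·16=48, R→Site 5 8·23=184, S→Site 1 2·16=32, T→Site 3 6·20=120. Service 476; fixed 707; total 1183.
Difference: |1671 − 1183| = 488.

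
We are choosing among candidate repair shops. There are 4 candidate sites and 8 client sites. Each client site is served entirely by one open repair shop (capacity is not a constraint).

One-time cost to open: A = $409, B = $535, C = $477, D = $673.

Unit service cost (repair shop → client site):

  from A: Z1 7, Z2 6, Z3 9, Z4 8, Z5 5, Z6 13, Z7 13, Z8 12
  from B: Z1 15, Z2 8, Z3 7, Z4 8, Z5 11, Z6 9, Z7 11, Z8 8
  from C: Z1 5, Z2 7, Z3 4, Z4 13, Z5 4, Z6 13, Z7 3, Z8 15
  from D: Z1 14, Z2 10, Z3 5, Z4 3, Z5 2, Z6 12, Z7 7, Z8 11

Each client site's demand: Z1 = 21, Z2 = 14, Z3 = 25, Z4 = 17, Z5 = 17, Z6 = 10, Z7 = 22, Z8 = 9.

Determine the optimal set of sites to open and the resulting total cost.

For any fixed open set, each client site goes to its cheapest open site; total = fixed + service.
{C}: Z1→C 5·21=105, Z2→C 7·14=98, Z3→C 4·25=100, Z4→C 13·17=221, Z5→C 4·17=68, Z6→C 13·10=130, Z7→C 3·22=66, Z8→C 15·9=135. Service 923; fixed 477; total 1400.
{A}: service 1201 + fixed 409 = 1610
{A, C}: service 797 + fixed 886 = 1683
{A, B, C, D}: service 602 + fixed 2094 = 2696
No other subset beats 1400.

Open C only; minimum total cost 1400.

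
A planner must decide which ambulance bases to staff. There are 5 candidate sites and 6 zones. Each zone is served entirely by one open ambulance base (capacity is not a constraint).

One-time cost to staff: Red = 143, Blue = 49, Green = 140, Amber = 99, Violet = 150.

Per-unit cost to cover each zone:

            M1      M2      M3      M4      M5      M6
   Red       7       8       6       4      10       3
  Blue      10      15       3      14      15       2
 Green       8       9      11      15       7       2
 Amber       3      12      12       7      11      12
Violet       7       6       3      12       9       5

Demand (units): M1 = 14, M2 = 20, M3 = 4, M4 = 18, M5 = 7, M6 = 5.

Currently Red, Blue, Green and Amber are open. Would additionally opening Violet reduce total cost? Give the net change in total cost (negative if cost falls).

No — net change +110 (cost rises by 110).

Current service cost with {Red, Blue, Green, Amber}: 345.
Adding Violet: each zone re-picks its cheapest; new service cost 305, saving 40.
Extra fixed cost: 150. Net change = 150 − 40 = 110.
(Totals: 776 → 886.)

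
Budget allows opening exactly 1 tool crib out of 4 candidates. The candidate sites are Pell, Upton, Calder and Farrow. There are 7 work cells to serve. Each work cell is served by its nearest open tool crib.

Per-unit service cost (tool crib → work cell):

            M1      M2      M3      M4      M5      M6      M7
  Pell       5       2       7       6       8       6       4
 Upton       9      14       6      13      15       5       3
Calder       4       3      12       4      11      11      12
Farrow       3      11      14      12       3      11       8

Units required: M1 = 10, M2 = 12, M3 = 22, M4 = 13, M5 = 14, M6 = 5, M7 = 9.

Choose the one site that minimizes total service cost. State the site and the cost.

With exactly 1 open, each work cell uses its cheapest among the chosen.
{Pell}: M1→Pell 5·10=50, M2→Pell 2·12=24, M3→Pell 7·22=154, M4→Pell 6·13=78, M5→Pell 8·14=112, M6→Pell 6·5=30, M7→Pell 4·9=36. Service cost 484.
{Calder}: service cost 709
{Farrow}: service cost 795
Among all 4 size-1 choices, {Pell} is lowest.

Choose Pell only; total service cost 484.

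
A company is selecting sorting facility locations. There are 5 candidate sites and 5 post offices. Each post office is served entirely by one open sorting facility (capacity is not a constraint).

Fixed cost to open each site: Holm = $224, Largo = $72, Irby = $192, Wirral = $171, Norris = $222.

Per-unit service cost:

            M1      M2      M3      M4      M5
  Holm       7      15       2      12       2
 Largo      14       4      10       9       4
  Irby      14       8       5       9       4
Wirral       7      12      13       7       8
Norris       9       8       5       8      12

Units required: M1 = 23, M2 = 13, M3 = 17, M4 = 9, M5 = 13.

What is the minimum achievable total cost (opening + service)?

For any fixed open set, each post office goes to its cheapest open site; total = fixed + service.
{Holm, Largo}: M1→Holm 7·23=161, M2→Largo 4·13=52, M3→Holm 2·17=34, M4→Largo 9·9=81, M5→Holm 2·13=26. Service 354; fixed 296; total 650.
{Largo, Wirral}: M1→Wirral 7·23=161, M2→Largo 4·13=52, M3→Largo 10·17=170, M4→Wirral 7·9=63, M5→Largo 4·13=52. Service 498; fixed 243; total 741.
{Holm}: service 524 + fixed 224 = 748
{Holm, Largo, Irby, Wirral, Norris}: service 336 + fixed 881 = 1217
No other subset beats 650.

Minimum total cost: 650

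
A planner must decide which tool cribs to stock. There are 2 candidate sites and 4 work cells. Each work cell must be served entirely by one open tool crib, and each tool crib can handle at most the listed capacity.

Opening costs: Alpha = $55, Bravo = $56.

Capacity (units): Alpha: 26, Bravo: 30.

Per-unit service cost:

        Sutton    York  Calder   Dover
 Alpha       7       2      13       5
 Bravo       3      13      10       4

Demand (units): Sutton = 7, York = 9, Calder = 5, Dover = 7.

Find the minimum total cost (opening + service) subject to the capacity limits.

Open {Alpha, Bravo}: Sutton→Bravo 3·7=21, York→Alpha 2·9=18, Calder→Bravo 10·5=50, Dover→Bravo 4·7=28.
Loads: Alpha carries 9/26, Bravo carries 19/30. Service 117; fixed 111; total 228.
Next best feasible plan costs 235.

Minimum total cost: 228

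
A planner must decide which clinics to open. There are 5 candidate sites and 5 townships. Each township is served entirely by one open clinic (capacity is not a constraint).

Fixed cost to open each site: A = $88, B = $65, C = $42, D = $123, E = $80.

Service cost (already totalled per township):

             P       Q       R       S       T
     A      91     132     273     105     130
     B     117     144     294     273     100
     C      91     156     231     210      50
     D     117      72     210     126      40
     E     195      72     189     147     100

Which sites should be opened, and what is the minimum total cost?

For any fixed open set, each township goes to its cheapest open site; total = fixed + service.
{C, E}: P→C 91, Q→E 72, R→E 189, S→E 147, T→C 50. Service 549; fixed 122; total 671.
{D}: P→D 117, Q→D 72, R→D 210, S→D 126, T→D 40. Service 565; fixed 123; total 688.
{C, D}: P→C 91, Q→D 72, R→D 210, S→D 126, T→D 40. Service 539; fixed 165; total 704.
{A, B, C, D, E}: service 497 + fixed 398 = 895
No other subset beats 671.

Open C and E; minimum total cost 671.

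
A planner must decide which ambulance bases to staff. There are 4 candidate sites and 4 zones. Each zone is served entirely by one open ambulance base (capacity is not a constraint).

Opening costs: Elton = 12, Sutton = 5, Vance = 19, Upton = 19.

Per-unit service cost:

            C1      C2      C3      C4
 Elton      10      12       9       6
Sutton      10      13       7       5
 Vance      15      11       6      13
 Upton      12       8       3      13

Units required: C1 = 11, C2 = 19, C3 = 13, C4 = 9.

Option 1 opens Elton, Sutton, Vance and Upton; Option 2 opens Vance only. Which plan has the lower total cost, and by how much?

Option 1: {Elton, Sutton, Vance, Upton}: C1→Elton 10·11=110, C2→Upton 8·19=152, C3→Upton 3·13=39, C4→Sutton 5·9=45. Service 346; fixed 55; total 401.
Option 2: {Vance}: C1→Vance 15·11=165, C2→Vance 11·19=209, C3→Vance 6·13=78, C4→Vance 13·9=117. Service 569; fixed 19; total 588.
Difference: |401 − 588| = 187.

Option 1 is cheaper by 187.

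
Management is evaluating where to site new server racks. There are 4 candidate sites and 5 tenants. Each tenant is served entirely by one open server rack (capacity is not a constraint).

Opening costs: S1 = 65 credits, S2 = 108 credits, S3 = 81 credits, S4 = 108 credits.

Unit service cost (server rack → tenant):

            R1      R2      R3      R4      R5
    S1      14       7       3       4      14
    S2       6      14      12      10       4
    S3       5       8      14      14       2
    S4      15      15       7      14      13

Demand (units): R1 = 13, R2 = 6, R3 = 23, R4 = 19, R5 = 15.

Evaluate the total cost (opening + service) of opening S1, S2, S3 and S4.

Each tenant is assigned to its cheapest site among the open ones.
{S1, S2, S3, S4}: R1→S3 5·13=65, R2→S1 7·6=42, R3→S1 3·23=69, R4→S1 4·19=76, R5→S3 2·15=30. Service 282; fixed 362; total 644.

Total cost: 644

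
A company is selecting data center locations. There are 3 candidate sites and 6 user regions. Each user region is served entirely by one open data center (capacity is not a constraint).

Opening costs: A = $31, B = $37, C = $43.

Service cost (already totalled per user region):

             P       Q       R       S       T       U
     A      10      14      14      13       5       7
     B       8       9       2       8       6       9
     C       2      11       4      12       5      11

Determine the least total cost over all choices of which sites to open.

For any fixed open set, each user region goes to its cheapest open site; total = fixed + service.
{B}: P→B 8, Q→B 9, R→B 2, S→B 8, T→B 6, U→B 9. Service 42; fixed 37; total 79.
{C}: P→C 2, Q→C 11, R→C 4, S→C 12, T→C 5, U→C 11. Service 45; fixed 43; total 88.
{A}: service 63 + fixed 31 = 94
{A, B, C}: P→C 2, Q→B 9, R→B 2, S→B 8, T→A 5, U→A 7. Service 33; fixed 111; total 144.
No other subset beats 79.

Minimum total cost: 79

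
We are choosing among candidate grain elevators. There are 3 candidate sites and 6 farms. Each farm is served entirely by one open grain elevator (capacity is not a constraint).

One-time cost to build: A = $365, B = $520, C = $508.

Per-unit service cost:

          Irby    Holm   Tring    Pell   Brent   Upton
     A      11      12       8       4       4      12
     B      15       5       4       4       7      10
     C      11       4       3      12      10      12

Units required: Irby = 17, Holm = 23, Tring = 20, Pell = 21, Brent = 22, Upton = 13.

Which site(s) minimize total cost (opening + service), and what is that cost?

Open A only; minimum total cost 1316.

For any fixed open set, each farm goes to its cheapest open site; total = fixed + service.
{A}: Irby→A 11·17=187, Holm→A 12·23=276, Tring→A 8·20=160, Pell→A 4·21=84, Brent→A 4·22=88, Upton→A 12·13=156. Service 951; fixed 365; total 1316.
{B}: Irby→B 15·17=255, Holm→B 5·23=115, Tring→B 4·20=80, Pell→B 4·21=84, Brent→B 7·22=154, Upton→B 10·13=130. Service 818; fixed 520; total 1338.
{C}: service 967 + fixed 508 = 1475
{A, B, C}: Irby→A 11·17=187, Holm→C 4·23=92, Tring→C 3·20=60, Pell→A 4·21=84, Brent→A 4·22=88, Upton→B 10·13=130. Service 641; fixed 1393; total 2034.
No other subset beats 1316.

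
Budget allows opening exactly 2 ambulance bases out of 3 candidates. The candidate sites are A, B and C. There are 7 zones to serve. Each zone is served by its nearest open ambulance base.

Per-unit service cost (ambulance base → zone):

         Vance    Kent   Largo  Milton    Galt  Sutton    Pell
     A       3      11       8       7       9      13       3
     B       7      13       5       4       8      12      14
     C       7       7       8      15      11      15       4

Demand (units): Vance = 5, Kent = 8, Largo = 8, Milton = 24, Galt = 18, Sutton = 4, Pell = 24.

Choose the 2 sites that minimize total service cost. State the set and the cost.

Choose A and B; total service cost 503.

With exactly 2 open, each zone uses its cheapest among the chosen.
{A, B}: Vance→A 3·5=15, Kent→A 11·8=88, Largo→B 5·8=40, Milton→B 4·24=96, Galt→B 8·18=144, Sutton→B 12·4=48, Pell→A 3·24=72. Service cost 503.
{B, C}: service cost 515
{A, C}: service cost 589
Among all 3 size-2 choices, {A, B} is lowest.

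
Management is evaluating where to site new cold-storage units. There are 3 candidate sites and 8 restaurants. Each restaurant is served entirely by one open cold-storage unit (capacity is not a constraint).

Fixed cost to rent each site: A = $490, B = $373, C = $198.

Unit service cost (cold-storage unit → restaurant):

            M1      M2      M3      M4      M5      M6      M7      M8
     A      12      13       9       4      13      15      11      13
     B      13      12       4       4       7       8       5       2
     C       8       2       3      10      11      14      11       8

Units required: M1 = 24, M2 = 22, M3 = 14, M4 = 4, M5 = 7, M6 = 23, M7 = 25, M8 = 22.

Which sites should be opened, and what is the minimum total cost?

Open B and C; minimum total cost 1267.

For any fixed open set, each restaurant goes to its cheapest open site; total = fixed + service.
{B, C}: M1→C 8·24=192, M2→C 2·22=44, M3→C 3·14=42, M4→B 4·4=16, M5→B 7·7=49, M6→B 8·23=184, M7→B 5·25=125, M8→B 2·22=44. Service 696; fixed 571; total 1267.
{C}: service 1168 + fixed 198 = 1366
{B}: M1→B 13·24=312, M2→B 12·22=264, M3→B 4·14=56, M4→B 4·4=16, M5→B 7·7=49, M6→B 8·23=184, M7→B 5·25=125, M8→B 2·22=44. Service 1050; fixed 373; total 1423.
{A, B, C}: M1→C 8·24=192, M2→C 2·22=44, M3→C 3·14=42, M4→A 4·4=16, M5→B 7·7=49, M6→B 8·23=184, M7→B 5·25=125, M8→B 2·22=44. Service 696; fixed 1061; total 1757.
No other subset beats 1267.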